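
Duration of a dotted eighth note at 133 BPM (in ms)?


One quarter-note beat = 60000 / BPM = 60000 / 133 ms
Dotted eighth note = 3/4 × quarter note
Duration = 3/4 × 60000 / 133 = 45000 / 133
= 338.3 ms


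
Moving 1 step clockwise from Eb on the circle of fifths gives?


Each clockwise step on the circle of fifths moves up a perfect 5th
From Eb: Eb → Bb
= Bb


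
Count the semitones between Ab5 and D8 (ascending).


Solution.
Absolute semitone position = octave×12 + chromatic position
Ab5: 5×12 + 8 = 68
D8: 8×12 + 2 = 98
Difference = 98 - 68 = 30
= 30 semitones


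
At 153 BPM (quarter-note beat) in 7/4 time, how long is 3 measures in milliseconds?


Working:
Quarter-note beat duration = 60000 / 153 ms
Beats per measure (7/4) = 7
One measure = 7 × 60000 / 153 = 420000 / 153 ms
3 measures = 3 × 420000 / 153 = 1260000 / 153
= 8235.3 ms


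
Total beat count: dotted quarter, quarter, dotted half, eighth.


Beat values:
  dotted quarter = 1.5 beats
  quarter = 1 beat
  dotted half = 3 beats
  eighth = 0.5 beats
Sum = 1.5 + 1 + 3 + 0.5
= 6 beats


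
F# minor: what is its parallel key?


Parallel keys share the same tonic but differ in mode
F# minor → parallel is F# major
= F# major


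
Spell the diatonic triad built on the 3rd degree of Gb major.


Gb major scale: Gb Ab Bb Cb Db Eb F
Diatonic triad on degree 3 stacks scale notes 3, 5, 7: Bb Db F
Bb→Db = 3 semitones; Bb→F = 7 semitones → minor triad
= Bb Db F (minor)


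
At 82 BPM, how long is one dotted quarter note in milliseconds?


Step by step:
One quarter-note beat = 60000 / BPM = 60000 / 82 ms
Dotted quarter note = 3/2 × quarter note
Duration = 3/2 × 60000 / 82 = 90000 / 82
= 1097.6 ms


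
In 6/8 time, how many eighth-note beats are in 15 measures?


Time signature 6/8: the bottom number 8 means the eighth note gets one count
The top number 6 means 6 eighth-note beats per measure
Total = 6 × 15 measures
= 90 eighth-note beats


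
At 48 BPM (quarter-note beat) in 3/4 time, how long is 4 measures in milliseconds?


Quarter-note beat duration = 60000 / 48 ms
Beats per measure (3/4) = 3
One measure = 3 × 60000 / 48 = 180000 / 48 ms
4 measures = 4 × 180000 / 48 = 720000 / 48
= 15000.0 ms


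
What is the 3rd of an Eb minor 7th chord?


Step by step:
Minor 7th chord = root + minor 3rd + perfect 5th + minor 7th
Seventh chords stack in thirds, so the letter names are E-G-B-D
Root: Eb
Minor 3rd above Eb: Gb
Perfect 5th above Eb: Bb
Minor 7th above Eb: Db
The 3rd = Gb


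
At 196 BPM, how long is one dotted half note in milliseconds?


Working:
One quarter-note beat = 60000 / BPM = 60000 / 196 ms
Dotted half note = 3 × quarter note
Duration = 3 × 60000 / 196 = 180000 / 196
= 918.4 ms


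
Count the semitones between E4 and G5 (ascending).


Step by step:
Absolute semitone position = octave×12 + chromatic position
E4: 4×12 + 4 = 52
G5: 5×12 + 7 = 67
Difference = 67 - 52 = 15
= 15 semitones


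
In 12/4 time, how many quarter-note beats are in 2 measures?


Step by step:
Time signature 12/4: the bottom number 4 means the quarter note gets one count
The top number 12 means 12 quarter-note beats per measure
Total = 12 × 2 measures
= 24 quarter-note beats


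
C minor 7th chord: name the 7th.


Solution.
Minor 7th chord = root + minor 3rd + perfect 5th + minor 7th
Seventh chords stack in thirds, so the letter names are C-E-G-B
Root: C
Minor 3rd above C: Eb
Perfect 5th above C: G
Minor 7th above C: Bb
The 7th = Bb


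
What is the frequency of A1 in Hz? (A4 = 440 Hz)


f = 440 × 2^(n/12) where n = semitones from A4
A1: -36 semitones from A4
f = 440 × 2^(-36/12)
f = 55.00 Hz


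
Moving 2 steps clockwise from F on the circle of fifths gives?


Step by step:
Each clockwise step on the circle of fifths moves up a perfect 5th
From F: F → C → G
= G


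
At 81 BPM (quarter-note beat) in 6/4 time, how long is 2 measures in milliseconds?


Solution.
Quarter-note beat duration = 60000 / 81 ms
Beats per measure (6/4) = 6
One measure = 6 × 60000 / 81 = 360000 / 81 ms
2 measures = 2 × 360000 / 81 = 720000 / 81
= 8888.9 ms


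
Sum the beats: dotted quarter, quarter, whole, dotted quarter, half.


Beat values:
  dotted quarter = 1.5 beats
  quarter = 1 beat
  whole = 4 beats
  dotted quarter = 1.5 beats
  half = 2 beats
Sum = 1.5 + 1 + 4 + 1.5 + 2
= 10 beats


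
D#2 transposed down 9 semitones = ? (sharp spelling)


Let's work it out.
D#2: chromatic position 3 in octave 2 → absolute = 2×12 + 3 = 27
Transpose down 9: 27 - 9 = 18
18 = 1×12 + 6 → F# in octave 1
Result = F#1


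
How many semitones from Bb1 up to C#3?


Solution.
Absolute semitone position = octave×12 + chromatic position
Bb1: 1×12 + 10 = 22
C#3: 3×12 + 1 = 37
Difference = 37 - 22 = 15
= 15 semitones


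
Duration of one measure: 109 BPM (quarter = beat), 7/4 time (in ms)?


Let's work it out.
Quarter-note beat duration = 60000 / 109 ms
Beats per measure (7/4) = 7
One measure = 7 × 60000 / 109 = 420000 / 109 ms
= 3853.2 ms


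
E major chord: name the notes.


Major triad = root + major 3rd (4 semitones) + perfect 5th (7 semitones)
A triad on E stacks thirds, so the chord tones use letter names E-G-B
Root: E
Major 3rd above E: G#
Perfect 5th above E: B
Chord = E G# B


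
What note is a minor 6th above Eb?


Solution.
A 6th spans 6 letter names, so from E we land on C
A minor 6th = 8 semitones above Eb
Spell C at that pitch: Cb
= Cb


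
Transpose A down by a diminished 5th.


Solution.
diminished 5th: 5 letter names, 6 semitones
Letter: A - 4 → D
Pitch: A - 6 semitones, spelled as a D → D#
= D#


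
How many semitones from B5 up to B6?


Reasoning:
Absolute semitone position = octave×12 + chromatic position
B5: 5×12 + 11 = 71
B6: 6×12 + 11 = 83
Difference = 83 - 71 = 12
= 12 semitones


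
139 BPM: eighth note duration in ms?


Working:
One quarter-note beat = 60000 / BPM = 60000 / 139 ms
Eighth note = 1/2 × quarter note
Duration = 1/2 × 60000 / 139 = 30000 / 139
= 215.8 ms


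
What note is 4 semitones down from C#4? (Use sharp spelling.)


Step by step:
C#4: chromatic position 1 in octave 4 → absolute = 4×12 + 1 = 49
Transpose down 4: 49 - 4 = 45
45 = 3×12 + 9 → A in octave 3
Result = A3


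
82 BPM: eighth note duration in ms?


One quarter-note beat = 60000 / BPM = 60000 / 82 ms
Eighth note = 1/2 × quarter note
Duration = 1/2 × 60000 / 82 = 30000 / 82
= 365.9 ms


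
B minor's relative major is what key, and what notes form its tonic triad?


Let's work it out.
The relative major shares the key signature and is a minor 3rd above the minor tonic
A minor 3rd above B is D
→ relative major of B minor is D major
Tonic triad of D major = root + major 3rd + perfect 5th = D F# A
= D major; triad = D F# A


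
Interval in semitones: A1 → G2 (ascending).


Absolute semitone position = octave×12 + chromatic position
A1: 1×12 + 9 = 21
G2: 2×12 + 7 = 31
Difference = 31 - 21 = 10
= 10 semitones


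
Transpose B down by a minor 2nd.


Reasoning:
minor 2nd: 2 letter names, 1 semitones
Letter: B - 1 → A
Pitch: B - 1 semitones, spelled as an A → A#
= A#


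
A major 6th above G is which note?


Reasoning:
A 6th spans 6 letter names, so from G we land on E
A major 6th = 9 semitones above G
Spell E at that pitch: E
= E


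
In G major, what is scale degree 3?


Major scale pattern: W-W-H-W-W-W-H (2-2-1-2-2-2-1 semitones)
Starting from G:
  G + 2 semitones → A
  A + 2 semitones → B
  B + 1 semitone → C
  C + 2 semitones → D
  D + 2 semitones → E
  E + 2 semitones → F#
  F# + 1 semitone → G
Scale: G A B C D E F#
Degree 3 = B


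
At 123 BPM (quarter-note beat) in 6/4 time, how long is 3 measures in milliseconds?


Reasoning:
Quarter-note beat duration = 60000 / 123 ms
Beats per measure (6/4) = 6
One measure = 6 × 60000 / 123 = 360000 / 123 ms
3 measures = 3 × 360000 / 123 = 1080000 / 123
= 8780.5 ms


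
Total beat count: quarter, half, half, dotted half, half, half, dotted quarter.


Let's work it out.
Beat values:
  quarter = 1 beat
  half = 2 beats
  half = 2 beats
  dotted half = 3 beats
  half = 2 beats
  half = 2 beats
  dotted quarter = 1.5 beats
Sum = 1 + 2 + 2 + 3 + 2 + 2 + 1.5
= 13.5 beats


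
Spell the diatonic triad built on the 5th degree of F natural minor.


Reasoning:
F natural minor scale: F G Ab Bb C Db Eb
Diatonic triad on degree 5 stacks scale notes 5, 7, 2: C Eb G
C→Eb = 3 semitones; C→G = 7 semitones → minor triad
= C Eb G (minor)


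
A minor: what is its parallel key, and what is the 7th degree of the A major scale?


Reasoning:
Parallel keys share the same tonic but differ in mode
A minor → parallel is A major
A major scale: A B C# D E F# G#
= A major; 7th degree = G#


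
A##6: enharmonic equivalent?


Working:
Enharmonic notes sound the same pitch but are spelled with different letter names
A## and B name the same pitch class
= B6


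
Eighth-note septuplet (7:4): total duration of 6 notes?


Step by step:
Septuplet: 7 notes occupy the space of 4 eighth notes
Space = 4 × 1/2 = 2 beats
Each septuplet note = 2 / 7 = 2/7 beats
6 notes = 6 × 2/7 = 12/7
= 12/7 beats


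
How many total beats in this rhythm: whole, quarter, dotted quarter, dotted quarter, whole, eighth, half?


Step by step:
Beat values:
  whole = 4 beats
  quarter = 1 beat
  dotted quarter = 1.5 beats
  dotted quarter = 1.5 beats
  whole = 4 beats
  eighth = 0.5 beats
  half = 2 beats
Sum = 4 + 1 + 1.5 + 1.5 + 4 + 0.5 + 2
= 14.5 beats


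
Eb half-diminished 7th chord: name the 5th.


Solution.
Half-diminished 7th chord = root + minor 3rd + diminished 5th + minor 7th
Seventh chords stack in thirds, so the letter names are E-G-B-D
Root: Eb
Minor 3rd above Eb: Gb
Diminished 5th above Eb: Bbb
Minor 7th above Eb: Db
The 5th = Bbb


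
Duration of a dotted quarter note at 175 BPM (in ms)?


Working:
One quarter-note beat = 60000 / BPM = 60000 / 175 ms
Dotted quarter note = 3/2 × quarter note
Duration = 3/2 × 60000 / 175 = 90000 / 175
= 514.3 ms


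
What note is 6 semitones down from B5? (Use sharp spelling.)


Let's work it out.
B5: chromatic position 11 in octave 5 → absolute = 5×12 + 11 = 71
Transpose down 6: 71 - 6 = 65
65 = 5×12 + 5 → F in octave 5
Result = F5


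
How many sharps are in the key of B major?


Step by step:
Sharp major keys follow the circle of fifths: C(0), G(1), D(2), A(3), E(4), B(5), F#(6), C#(7)
B major has 5 sharps
Order of sharps: F# C# G# D# A# E# B# → first 5: F#, C#, G#, D#, A#
= 5 sharps


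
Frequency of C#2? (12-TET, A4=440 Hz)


Let's work it out.
f = 440 × 2^(n/12) where n = semitones from A4
C#2: -32 semitones from A4
f = 440 × 2^(-32/12)
f = 69.30 Hz


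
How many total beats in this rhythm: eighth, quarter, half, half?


Step by step:
Beat values:
  eighth = 0.5 beats
  quarter = 1 beat
  half = 2 beats
  half = 2 beats
Sum = 0.5 + 1 + 2 + 2
= 5.5 beats


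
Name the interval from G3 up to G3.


Reasoning:
Letter names: G → G spans 1 letter name → a unison
Semitones: G3 → G3 = 0 half-steps
A unison of 0 semitones is a perfect unison
= perfect unison


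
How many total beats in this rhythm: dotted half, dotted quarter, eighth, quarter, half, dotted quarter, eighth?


Let's work it out.
Beat values:
  dotted half = 3 beats
  dotted quarter = 1.5 beats
  eighth = 0.5 beats
  quarter = 1 beat
  half = 2 beats
  dotted quarter = 1.5 beats
  eighth = 0.5 beats
Sum = 3 + 1.5 + 0.5 + 1 + 2 + 1.5 + 0.5
= 10 beats


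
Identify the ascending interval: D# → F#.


Letter names: D → F spans 3 letter names → a 3rd
Semitones: D# → F# = 3 half-steps
A 3rd of 3 semitones is a minor 3rd
= minor 3rd


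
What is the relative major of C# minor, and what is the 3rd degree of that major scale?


Solution.
The relative major shares the key signature and is a minor 3rd above the minor tonic
A minor 3rd above C# is E
→ relative major of C# minor is E major
E major scale: E F# G# A B C# D#
= E major; 3rd degree = G#


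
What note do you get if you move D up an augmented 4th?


augmented 4th: 4 letter names, 6 semitones
Letter: D + 3 → G
Pitch: D + 6 semitones, spelled as a G → G#
= G#


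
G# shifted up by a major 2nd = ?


Working:
major 2nd: 2 letter names, 2 semitones
Letter: G + 1 → A
Pitch: G# + 2 semitones, spelled as an A → A#
= A#


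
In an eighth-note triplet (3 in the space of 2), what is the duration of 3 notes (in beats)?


Triplet: 3 notes occupy the space of 2 eighth notes
Space = 2 × 1/2 = 1 beat
Each triplet note = 1 / 3 = 1/3 beats
3 notes = 3 × 1/3 = 1
= 1 beat


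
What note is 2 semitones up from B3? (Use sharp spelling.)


Working:
B3: chromatic position 11 in octave 3 → absolute = 3×12 + 11 = 47
Transpose up 2: 47 + 2 = 49
49 = 4×12 + 1 → C# in octave 4
Result = C#4


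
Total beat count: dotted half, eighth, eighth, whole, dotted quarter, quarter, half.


Solution.
Beat values:
  dotted half = 3 beats
  eighth = 0.5 beats
  eighth = 0.5 beats
  whole = 4 beats
  dotted quarter = 1.5 beats
  quarter = 1 beat
  half = 2 beats
Sum = 3 + 0.5 + 0.5 + 4 + 1.5 + 1 + 2
= 12.5 beats


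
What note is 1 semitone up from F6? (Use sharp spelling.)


Solution.
F6: chromatic position 5 in octave 6 → absolute = 6×12 + 5 = 77
Transpose up 1: 77 + 1 = 78
78 = 6×12 + 6 → F# in octave 6
Result = F#6


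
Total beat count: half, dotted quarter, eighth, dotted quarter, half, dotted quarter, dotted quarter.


Let's work it out.
Beat values:
  half = 2 beats
  dotted quarter = 1.5 beats
  eighth = 0.5 beats
  dotted quarter = 1.5 beats
  half = 2 beats
  dotted quarter = 1.5 beats
  dotted quarter = 1.5 beats
Sum = 2 + 1.5 + 0.5 + 1.5 + 2 + 1.5 + 1.5
= 10.5 beats


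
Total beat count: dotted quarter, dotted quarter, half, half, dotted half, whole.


Step by step:
Beat values:
  dotted quarter = 1.5 beats
  dotted quarter = 1.5 beats
  half = 2 beats
  half = 2 beats
  dotted half = 3 beats
  whole = 4 beats
Sum = 1.5 + 1.5 + 2 + 2 + 3 + 4
= 14 beats


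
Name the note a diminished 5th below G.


Solution.
A 5th spans 5 letter names, so from G we land on C
A diminished 5th = 6 semitones below G
Spell C at that pitch: C#
= C#


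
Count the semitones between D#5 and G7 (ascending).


Absolute semitone position = octave×12 + chromatic position
D#5: 5×12 + 3 = 63
G7: 7×12 + 7 = 91
Difference = 91 - 63 = 28
= 28 semitones


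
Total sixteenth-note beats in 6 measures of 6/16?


Working:
Time signature 6/16: the bottom number 16 means the sixteenth note gets one count
The top number 6 means 6 sixteenth-note beats per measure
Total = 6 × 6 measures
= 36 sixteenth-note beats


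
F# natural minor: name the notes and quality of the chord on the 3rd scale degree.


F# natural minor scale: F# G# A B C# D E
Diatonic triad on degree 3 stacks scale notes 3, 5, 7: A C# E
A→C# = 4 semitones; A→E = 7 semitones → major triad
= A C# E (major)


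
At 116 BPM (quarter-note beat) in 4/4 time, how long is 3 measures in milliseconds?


Working:
Quarter-note beat duration = 60000 / 116 ms
Beats per measure (4/4) = 4
One measure = 4 × 60000 / 116 = 240000 / 116 ms
3 measures = 3 × 240000 / 116 = 720000 / 116
= 6206.9 ms


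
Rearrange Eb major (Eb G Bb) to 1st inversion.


Root position: Eb G Bb
1st inversion: move root up an octave
Bass note: G
Notes (bottom to top) = G Bb Eb


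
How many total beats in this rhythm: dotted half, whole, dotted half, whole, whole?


Beat values:
  dotted half = 3 beats
  whole = 4 beats
  dotted half = 3 beats
  whole = 4 beats
  whole = 4 beats
Sum = 3 + 4 + 3 + 4 + 4
= 18 beats


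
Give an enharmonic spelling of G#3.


Let's work it out.
Enharmonic notes sound the same pitch but are spelled with different letter names
G# and Ab name the same pitch class
= Ab3


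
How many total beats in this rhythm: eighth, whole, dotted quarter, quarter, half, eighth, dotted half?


Working:
Beat values:
  eighth = 0.5 beats
  whole = 4 beats
  dotted quarter = 1.5 beats
  quarter = 1 beat
  half = 2 beats
  eighth = 0.5 beats
  dotted half = 3 beats
Sum = 0.5 + 4 + 1.5 + 1 + 2 + 0.5 + 3
= 12.5 beats


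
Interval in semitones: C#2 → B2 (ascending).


Reasoning:
Absolute semitone position = octave×12 + chromatic position
C#2: 2×12 + 1 = 25
B2: 2×12 + 11 = 35
Difference = 35 - 25 = 10
= 10 semitones


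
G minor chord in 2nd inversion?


Working:
Root position: G Bb D
2nd inversion: move root and 3rd up an octave
Bass note: D
Notes (bottom to top) = D G Bb


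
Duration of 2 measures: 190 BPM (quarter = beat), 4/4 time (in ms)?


Let's work it out.
Quarter-note beat duration = 60000 / 190 ms
Beats per measure (4/4) = 4
One measure = 4 × 60000 / 190 = 240000 / 190 ms
2 measures = 2 × 240000 / 190 = 480000 / 190
= 2526.3 ms


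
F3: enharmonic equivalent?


Enharmonic notes sound the same pitch but are spelled with different letter names
F and Gbb name the same pitch class
= Gbb3


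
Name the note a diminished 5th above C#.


Reasoning:
A 5th spans 5 letter names, so from C we land on G
A diminished 5th = 6 semitones above C#
Spell G at that pitch: G
= G


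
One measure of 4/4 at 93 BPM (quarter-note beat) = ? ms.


Reasoning:
Quarter-note beat duration = 60000 / 93 ms
Beats per measure (4/4) = 4
One measure = 4 × 60000 / 93 = 240000 / 93 ms
= 2580.6 ms


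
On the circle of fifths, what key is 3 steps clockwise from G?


Step by step:
Each clockwise step on the circle of fifths moves up a perfect 5th
From G: G → D → A → E
= E


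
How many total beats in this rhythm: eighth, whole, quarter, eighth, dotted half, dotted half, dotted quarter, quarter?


Beat values:
  eighth = 0.5 beats
  whole = 4 beats
  quarter = 1 beat
  eighth = 0.5 beats
  dotted half = 3 beats
  dotted half = 3 beats
  dotted quarter = 1.5 beats
  quarter = 1 beat
Sum = 0.5 + 4 + 1 + 0.5 + 3 + 3 + 1.5 + 1
= 14.5 beats


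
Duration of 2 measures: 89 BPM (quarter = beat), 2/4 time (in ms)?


Quarter-note beat duration = 60000 / 89 ms
Beats per measure (2/4) = 2
One measure = 2 × 60000 / 89 = 120000 / 89 ms
2 measures = 2 × 120000 / 89 = 240000 / 89
= 2696.6 ms


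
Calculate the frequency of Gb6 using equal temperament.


Solution.
f = 440 × 2^(n/12) where n = semitones from A4
Gb6: 21 semitones from A4
f = 440 × 2^(21/12)
f = 1479.98 Hz


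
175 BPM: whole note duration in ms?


Solution.
One quarter-note beat = 60000 / BPM = 60000 / 175 ms
Whole note = 4 × quarter note
Duration = 4 × 60000 / 175 = 240000 / 175
= 1371.4 ms


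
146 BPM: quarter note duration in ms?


Working:
One quarter-note beat = 60000 / BPM = 60000 / 146 ms
Duration = 60000 / 146
= 411.0 ms


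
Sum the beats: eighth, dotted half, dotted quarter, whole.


Beat values:
  eighth = 0.5 beats
  dotted half = 3 beats
  dotted quarter = 1.5 beats
  whole = 4 beats
Sum = 0.5 + 3 + 1.5 + 4
= 9 beats


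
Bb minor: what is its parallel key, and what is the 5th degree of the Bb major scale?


Working:
Parallel keys share the same tonic but differ in mode
Bb minor → parallel is Bb major
Bb major scale: Bb C D Eb F G A
= Bb major; 5th degree = F


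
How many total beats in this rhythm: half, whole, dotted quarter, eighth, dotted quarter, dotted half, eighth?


Beat values:
  half = 2 beats
  whole = 4 beats
  dotted quarter = 1.5 beats
  eighth = 0.5 beats
  dotted quarter = 1.5 beats
  dotted half = 3 beats
  eighth = 0.5 beats
Sum = 2 + 4 + 1.5 + 0.5 + 1.5 + 3 + 0.5
= 13 beats


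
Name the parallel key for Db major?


Parallel keys share the same tonic but differ in mode
Db major → parallel is Db minor
= Db minor


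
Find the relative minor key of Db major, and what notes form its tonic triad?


Solution.
The relative minor shares the major's key signature and starts on its 6th degree
6th degree = a major 6th above the tonic; a major 6th above Db is Bb
→ relative minor of Db major is Bb minor
Tonic triad of Bb minor = root + minor 3rd + perfect 5th = Bb Db F
= Bb minor; triad = Bb Db F


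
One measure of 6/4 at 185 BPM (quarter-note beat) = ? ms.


Quarter-note beat duration = 60000 / 185 ms
Beats per measure (6/4) = 6
One measure = 6 × 60000 / 185 = 360000 / 185 ms
= 1945.9 ms


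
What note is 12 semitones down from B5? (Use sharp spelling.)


Solution.
B5: chromatic position 11 in octave 5 → absolute = 5×12 + 11 = 71
Transpose down 12: 71 - 12 = 59
59 = 4×12 + 11 → B in octave 4
Result = B4


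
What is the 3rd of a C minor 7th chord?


Let's work it out.
Minor 7th chord = root + minor 3rd + perfect 5th + minor 7th
Seventh chords stack in thirds, so the letter names are C-E-G-B
Root: C
Minor 3rd above C: Eb
Perfect 5th above C: G
Minor 7th above C: Bb
The 3rd = Eb


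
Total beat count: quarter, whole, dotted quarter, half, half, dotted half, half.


Let's work it out.
Beat values:
  quarter = 1 beat
  whole = 4 beats
  dotted quarter = 1.5 beats
  half = 2 beats
  half = 2 beats
  dotted half = 3 beats
  half = 2 beats
Sum = 1 + 4 + 1.5 + 2 + 2 + 3 + 2
= 15.5 beats


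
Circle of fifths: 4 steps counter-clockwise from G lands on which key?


Step by step:
Each counter-clockwise step moves down a perfect 5th (= up a perfect 4th)
From G: G → C → F → Bb → Eb
= Eb


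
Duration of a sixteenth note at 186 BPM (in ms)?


Let's work it out.
One quarter-note beat = 60000 / BPM = 60000 / 186 ms
Sixteenth note = 1/4 × quarter note
Duration = 1/4 × 60000 / 186 = 15000 / 186
= 80.6 ms


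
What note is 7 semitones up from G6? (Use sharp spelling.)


Step by step:
G6: chromatic position 7 in octave 6 → absolute = 6×12 + 7 = 79
Transpose up 7: 79 + 7 = 86
86 = 7×12 + 2 → D in octave 7
Result = D7


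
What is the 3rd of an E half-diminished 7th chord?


Working:
Half-diminished 7th chord = root + minor 3rd + diminished 5th + minor 7th
Seventh chords stack in thirds, so the letter names are E-G-B-D
Root: E
Minor 3rd above E: G
Diminished 5th above E: Bb
Minor 7th above E: D
The 3rd = G


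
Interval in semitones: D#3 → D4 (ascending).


Let's work it out.
Absolute semitone position = octave×12 + chromatic position
D#3: 3×12 + 3 = 39
D4: 4×12 + 2 = 50
Difference = 50 - 39 = 11
= 11 semitones


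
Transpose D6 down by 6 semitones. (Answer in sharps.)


Solution.
D6: chromatic position 2 in octave 6 → absolute = 6×12 + 2 = 74
Transpose down 6: 74 - 6 = 68
68 = 5×12 + 8 → G# in octave 5
Result = G#5


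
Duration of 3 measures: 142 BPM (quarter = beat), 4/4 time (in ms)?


Quarter-note beat duration = 60000 / 142 ms
Beats per measure (4/4) = 4
One measure = 4 × 60000 / 142 = 240000 / 142 ms
3 measures = 3 × 240000 / 142 = 720000 / 142
= 5070.4 ms


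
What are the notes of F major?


Major scale pattern: W-W-H-W-W-W-H (2-2-1-2-2-2-1 semitones)
Starting from F:
  F + 2 semitones → G
  G + 2 semitones → A
  A + 1 semitone → Bb
  Bb + 2 semitones → C
  C + 2 semitones → D
  D + 2 semitones → E
  E + 1 semitone → F
Scale = F G A Bb C D E


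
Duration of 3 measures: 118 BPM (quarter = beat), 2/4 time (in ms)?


Quarter-note beat duration = 60000 / 118 ms
Beats per measure (2/4) = 2
One measure = 2 × 60000 / 118 = 120000 / 118 ms
3 measures = 3 × 120000 / 118 = 360000 / 118
= 3050.8 ms


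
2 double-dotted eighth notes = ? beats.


Reasoning:
Base eighth note = 1/2 beats
Dot 1 adds half the previous value: +1/4
Dot 2 adds half the previous value: +1/8
One double-dotted eighth = 1/2 + 1/4 + 1/8 = 7/8
2 of them = 2 × 7/8 = 7/4
= 7/4 beats


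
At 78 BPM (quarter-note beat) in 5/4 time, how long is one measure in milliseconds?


Let's work it out.
Quarter-note beat duration = 60000 / 78 ms
Beats per measure (5/4) = 5
One measure = 5 × 60000 / 78 = 300000 / 78 ms
= 3846.2 ms


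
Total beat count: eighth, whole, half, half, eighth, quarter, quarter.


Step by step:
Beat values:
  eighth = 0.5 beats
  whole = 4 beats
  half = 2 beats
  half = 2 beats
  eighth = 0.5 beats
  quarter = 1 beat
  quarter = 1 beat
Sum = 0.5 + 4 + 2 + 2 + 0.5 + 1 + 1
= 11 beats


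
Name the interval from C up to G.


Solution.
Letter names: C → G spans 5 letter names → a 5th
Semitones: C → G = 7 half-steps
A 5th of 7 semitones is a perfect 5th
= perfect 5th


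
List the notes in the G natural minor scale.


Natural minor scale pattern: W-H-W-W-H-W-W (2-1-2-2-1-2-2 semitones)
Starting from G:
  G + 2 semitones → A
  A + 1 semitone → Bb
  Bb + 2 semitones → C
  C + 2 semitones → D
  D + 1 semitone → Eb
  Eb + 2 semitones → F
  F + 2 semitones → G
Scale = G A Bb C D Eb F


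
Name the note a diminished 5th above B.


A 5th spans 5 letter names, so from B we land on F
A diminished 5th = 6 semitones above B
Spell F at that pitch: F
= F


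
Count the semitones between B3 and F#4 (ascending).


Absolute semitone position = octave×12 + chromatic position
B3: 3×12 + 11 = 47
F#4: 4×12 + 6 = 54
Difference = 54 - 47 = 7
= 7 semitones


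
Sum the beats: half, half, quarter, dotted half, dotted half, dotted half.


Working:
Beat values:
  half = 2 beats
  half = 2 beats
  quarter = 1 beat
  dotted half = 3 beats
  dotted half = 3 beats
  dotted half = 3 beats
Sum = 2 + 2 + 1 + 3 + 3 + 3
= 14 beats


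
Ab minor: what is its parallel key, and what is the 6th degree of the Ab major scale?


Reasoning:
Parallel keys share the same tonic but differ in mode
Ab minor → parallel is Ab major
Ab major scale: Ab Bb C Db Eb F G
= Ab major; 6th degree = F


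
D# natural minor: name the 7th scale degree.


Step by step:
Natural minor scale pattern: W-H-W-W-H-W-W (2-1-2-2-1-2-2 semitones)
Starting from D#:
  D# + 2 semitones → E#
  E# + 1 semitone → F#
  F# + 2 semitones → G#
  G# + 2 semitones → A#
  A# + 1 semitone → B
  B + 2 semitones → C#
  C# + 2 semitones → D#
Scale: D# E# F# G# A# B C#
Degree 7 = C#


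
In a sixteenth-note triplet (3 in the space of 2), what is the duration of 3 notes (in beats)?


Triplet: 3 notes occupy the space of 2 sixteenth notes
Space = 2 × 1/4 = 1/2 beats
Each triplet note = 1/2 / 3 = 1/6 beats
3 notes = 3 × 1/6 = 1/2
= 1/2 beats


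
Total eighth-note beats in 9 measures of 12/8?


Step by step:
Time signature 12/8: the bottom number 8 means the eighth note gets one count
The top number 12 means 12 eighth-note beats per measure
Total = 12 × 9 measures
= 108 eighth-note beats


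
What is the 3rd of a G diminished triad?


Solution.
Diminished triad = root + minor 3rd (3 semitones) + diminished 5th (6 semitones)
A triad on G stacks thirds, so the chord tones use letter names G-B-D
Root: G
Minor 3rd above G: Bb
Diminished 5th above G: Db
The 3rd = Bb


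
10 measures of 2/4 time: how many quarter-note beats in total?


Time signature 2/4: the bottom number 4 means the quarter note gets one count
The top number 2 means 2 quarter-note beats per measure
Total = 2 × 10 measures
= 20 quarter-note beats


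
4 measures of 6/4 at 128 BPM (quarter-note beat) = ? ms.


Reasoning:
Quarter-note beat duration = 60000 / 128 ms
Beats per measure (6/4) = 6
One measure = 6 × 60000 / 128 = 360000 / 128 ms
4 measures = 4 × 360000 / 128 = 1440000 / 128
= 11250.0 ms


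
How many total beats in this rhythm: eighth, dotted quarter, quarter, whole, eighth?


Solution.
Beat values:
  eighth = 0.5 beats
  dotted quarter = 1.5 beats
  quarter = 1 beat
  whole = 4 beats
  eighth = 0.5 beats
Sum = 0.5 + 1.5 + 1 + 4 + 0.5
= 7.5 beats


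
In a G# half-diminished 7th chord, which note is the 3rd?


Half-diminished 7th chord = root + minor 3rd + diminished 5th + minor 7th
Seventh chords stack in thirds, so the letter names are G-B-D-F
Root: G#
Minor 3rd above G#: B
Diminished 5th above G#: D
Minor 7th above G#: F#
The 3rd = B


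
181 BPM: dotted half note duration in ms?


One quarter-note beat = 60000 / BPM = 60000 / 181 ms
Dotted half note = 3 × quarter note
Duration = 3 × 60000 / 181 = 180000 / 181
= 994.5 ms


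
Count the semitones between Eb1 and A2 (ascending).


Absolute semitone position = octave×12 + chromatic position
Eb1: 1×12 + 3 = 15
A2: 2×12 + 9 = 33
Difference = 33 - 15 = 18
= 18 semitones


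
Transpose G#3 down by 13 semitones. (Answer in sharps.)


Working:
G#3: chromatic position 8 in octave 3 → absolute = 3×12 + 8 = 44
Transpose down 13: 44 - 13 = 31
31 = 2×12 + 7 → G in octave 2
Result = G2


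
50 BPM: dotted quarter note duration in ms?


Reasoning:
One quarter-note beat = 60000 / BPM = 60000 / 50 ms
Dotted quarter note = 3/2 × quarter note
Duration = 3/2 × 60000 / 50 = 90000 / 50
= 1800.0 ms


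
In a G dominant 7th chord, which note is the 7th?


Reasoning:
Dominant 7th chord = root + major 3rd + perfect 5th + minor 7th
Seventh chords stack in thirds, so the letter names are G-B-D-F
Root: G
Major 3rd above G: B
Perfect 5th above G: D
Minor 7th above G: F
The 7th = F


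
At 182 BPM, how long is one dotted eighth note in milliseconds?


Reasoning:
One quarter-note beat = 60000 / BPM = 60000 / 182 ms
Dotted eighth note = 3/4 × quarter note
Duration = 3/4 × 60000 / 182 = 45000 / 182
= 247.3 ms


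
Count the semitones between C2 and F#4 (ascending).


Step by step:
Absolute semitone position = octave×12 + chromatic position
C2: 2×12 + 0 = 24
F#4: 4×12 + 6 = 54
Difference = 54 - 24 = 30
= 30 semitones


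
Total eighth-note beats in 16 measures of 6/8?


Solution.
Time signature 6/8: the bottom number 8 means the eighth note gets one count
The top number 6 means 6 eighth-note beats per measure
Total = 6 × 16 measures
= 96 eighth-note beats


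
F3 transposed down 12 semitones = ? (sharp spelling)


Solution.
F3: chromatic position 5 in octave 3 → absolute = 3×12 + 5 = 41
Transpose down 12: 41 - 12 = 29
29 = 2×12 + 5 → F in octave 2
Result = F2


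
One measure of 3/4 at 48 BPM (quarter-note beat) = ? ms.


Solution.
Quarter-note beat duration = 60000 / 48 ms
Beats per measure (3/4) = 3
One measure = 3 × 60000 / 48 = 180000 / 48 ms
= 3750.0 ms


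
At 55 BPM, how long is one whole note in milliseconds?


Reasoning:
One quarter-note beat = 60000 / BPM = 60000 / 55 ms
Whole note = 4 × quarter note
Duration = 4 × 60000 / 55 = 240000 / 55
= 4363.6 ms


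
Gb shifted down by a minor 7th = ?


minor 7th: 7 letter names, 10 semitones
Letter: G - 6 → A
Pitch: Gb - 10 semitones, spelled as an A → Ab
= Ab


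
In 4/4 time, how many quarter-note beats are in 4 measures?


Working:
Time signature 4/4: the bottom number 4 means the quarter note gets one count
The top number 4 means 4 quarter-note beats per measure
Total = 4 × 4 measures
= 16 quarter-note beats


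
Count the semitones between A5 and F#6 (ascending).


Reasoning:
Absolute semitone position = octave×12 + chromatic position
A5: 5×12 + 9 = 69
F#6: 6×12 + 6 = 78
Difference = 78 - 69 = 9
= 9 semitones


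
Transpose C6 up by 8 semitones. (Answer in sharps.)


Reasoning:
C6: chromatic position 0 in octave 6 → absolute = 6×12 + 0 = 72
Transpose up 8: 72 + 8 = 80
80 = 6×12 + 8 → G# in octave 6
Result = G#6


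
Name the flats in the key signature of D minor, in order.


Reasoning:
Flat minor keys: A(0), D(1), G(2), C(3), F(4), Bb(5), Eb(6), Ab(7)
D minor has 1 flat
Order of flats: Bb Eb Ab Db Gb Cb Fb → first 1: Bb
= Bb


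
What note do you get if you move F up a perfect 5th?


Step by step:
perfect 5th: 5 letter names, 7 semitones
Letter: F + 4 → C
Pitch: F + 7 semitones, spelled as a C → C
= C


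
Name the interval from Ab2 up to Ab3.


Let's work it out.
Letter names: A → A spans 8 letter names → an octave
Semitones: Ab2 → Ab3 = 12 half-steps
An octave of 12 semitones is a perfect octave
= perfect octave


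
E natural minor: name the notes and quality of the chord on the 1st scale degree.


E natural minor scale: E F# G A B C D
Diatonic triad on degree 1 stacks scale notes 1, 3, 5: E G B
E→G = 3 semitones; E→B = 7 semitones → minor triad
= E G B (minor)


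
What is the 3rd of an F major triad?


Solution.
Major triad = root + major 3rd (4 semitones) + perfect 5th (7 semitones)
A triad on F stacks thirds, so the chord tones use letter names F-A-C
Root: F
Major 3rd above F: A
Perfect 5th above F: C
The 3rd = A


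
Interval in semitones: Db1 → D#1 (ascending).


Let's work it out.
Absolute semitone position = octave×12 + chromatic position
Db1: 1×12 + 1 = 13
D#1: 1×12 + 3 = 15
Difference = 15 - 13 = 2
= 2 semitones


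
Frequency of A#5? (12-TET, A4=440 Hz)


f = 440 × 2^(n/12) where n = semitones from A4
A#5: 13 semitones from A4
f = 440 × 2^(13/12)
f = 932.33 Hz


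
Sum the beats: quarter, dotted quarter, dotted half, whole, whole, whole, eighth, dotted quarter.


Step by step:
Beat values:
  quarter = 1 beat
  dotted quarter = 1.5 beats
  dotted half = 3 beats
  whole = 4 beats
  whole = 4 beats
  whole = 4 beats
  eighth = 0.5 beats
  dotted quarter = 1.5 beats
Sum = 1 + 1.5 + 3 + 4 + 4 + 4 + 0.5 + 1.5
= 19.5 beats


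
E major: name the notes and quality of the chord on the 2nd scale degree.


E major scale: E F# G# A B C# D#
Diatonic triad on degree 2 stacks scale notes 2, 4, 6: F# A C#
F#→A = 3 semitones; F#→C# = 7 semitones → minor triad
= F# A C# (minor)


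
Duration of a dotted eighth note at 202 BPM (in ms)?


Step by step:
One quarter-note beat = 60000 / BPM = 60000 / 202 ms
Dotted eighth note = 3/4 × quarter note
Duration = 3/4 × 60000 / 202 = 45000 / 202
= 222.8 ms


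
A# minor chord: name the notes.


Let's work it out.
Minor triad = root + minor 3rd (3 semitones) + perfect 5th (7 semitones)
A triad on A# stacks thirds, so the chord tones use letter names A-C-E
Root: A#
Minor 3rd above A#: C#
Perfect 5th above A#: E#
Chord = A# C# E#


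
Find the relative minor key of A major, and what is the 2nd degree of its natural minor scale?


Working:
The relative minor shares the major's key signature and starts on its 6th degree
6th degree = a major 6th above the tonic; a major 6th above A is F#
→ relative minor of A major is F# minor
F# natural minor scale: F# G# A B C# D E
= F# minor; 2nd degree = G#


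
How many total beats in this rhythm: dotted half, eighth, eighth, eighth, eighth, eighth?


Beat values:
  dotted half = 3 beats
  eighth = 0.5 beats
  eighth = 0.5 beats
  eighth = 0.5 beats
  eighth = 0.5 beats
  eighth = 0.5 beats
Sum = 3 + 0.5 + 0.5 + 0.5 + 0.5 + 0.5
= 5.5 beats


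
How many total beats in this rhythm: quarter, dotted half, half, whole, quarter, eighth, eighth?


Let's work it out.
Beat values:
  quarter = 1 beat
  dotted half = 3 beats
  half = 2 beats
  whole = 4 beats
  quarter = 1 beat
  eighth = 0.5 beats
  eighth = 0.5 beats
Sum = 1 + 3 + 2 + 4 + 1 + 0.5 + 0.5
= 12 beats


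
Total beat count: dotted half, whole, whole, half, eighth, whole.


Reasoning:
Beat values:
  dotted half = 3 beats
  whole = 4 beats
  whole = 4 beats
  half = 2 beats
  eighth = 0.5 beats
  whole = 4 beats
Sum = 3 + 4 + 4 + 2 + 0.5 + 4
= 17.5 beats


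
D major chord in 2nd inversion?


Working:
Root position: D F# A
2nd inversion: move root and 3rd up an octave
Bass note: A
Notes (bottom to top) = A D F#


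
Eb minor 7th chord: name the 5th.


Minor 7th chord = root + minor 3rd + perfect 5th + minor 7th
Seventh chords stack in thirds, so the letter names are E-G-B-D
Root: Eb
Minor 3rd above Eb: Gb
Perfect 5th above Eb: Bb
Minor 7th above Eb: Db
The 5th = Bb


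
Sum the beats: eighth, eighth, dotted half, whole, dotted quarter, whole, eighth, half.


Let's work it out.
Beat values:
  eighth = 0.5 beats
  eighth = 0.5 beats
  dotted half = 3 beats
  whole = 4 beats
  dotted quarter = 1.5 beats
  whole = 4 beats
  eighth = 0.5 beats
  half = 2 beats
Sum = 0.5 + 0.5 + 3 + 4 + 1.5 + 4 + 0.5 + 2
= 16 beats


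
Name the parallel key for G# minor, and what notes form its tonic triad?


Working:
Parallel keys share the same tonic but differ in mode
G# minor → parallel is G# major
Tonic triad of G# major = G# B# D#
= G# major; triad = G# B# D#


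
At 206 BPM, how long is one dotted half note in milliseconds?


Let's work it out.
One quarter-note beat = 60000 / BPM = 60000 / 206 ms
Dotted half note = 3 × quarter note
Duration = 3 × 60000 / 206 = 180000 / 206
= 873.8 ms


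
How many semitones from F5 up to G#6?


Absolute semitone position = octave×12 + chromatic position
F5: 5×12 + 5 = 65
G#6: 6×12 + 8 = 80
Difference = 80 - 65 = 15
= 15 semitones


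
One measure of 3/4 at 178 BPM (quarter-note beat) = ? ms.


Solution.
Quarter-note beat duration = 60000 / 178 ms
Beats per measure (3/4) = 3
One measure = 3 × 60000 / 178 = 180000 / 178 ms
= 1011.2 ms


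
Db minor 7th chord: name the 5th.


Working:
Minor 7th chord = root + minor 3rd + perfect 5th + minor 7th
Seventh chords stack in thirds, so the letter names are D-F-A-C
Root: Db
Minor 3rd above Db: Fb
Perfect 5th above Db: Ab
Minor 7th above Db: Cb
The 5th = Ab


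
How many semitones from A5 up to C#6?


Step by step:
Absolute semitone position = octave×12 + chromatic position
A5: 5×12 + 9 = 69
C#6: 6×12 + 1 = 73
Difference = 73 - 69 = 4
= 4 semitones


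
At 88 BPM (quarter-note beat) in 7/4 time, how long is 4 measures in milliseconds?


Solution.
Quarter-note beat duration = 60000 / 88 ms
Beats per measure (7/4) = 7
One measure = 7 × 60000 / 88 = 420000 / 88 ms
4 measures = 4 × 420000 / 88 = 1680000 / 88
= 19090.9 ms


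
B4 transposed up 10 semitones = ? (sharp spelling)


B4: chromatic position 11 in octave 4 → absolute = 4×12 + 11 = 59
Transpose up 10: 59 + 10 = 69
69 = 5×12 + 9 → A in octave 5
Result = A5


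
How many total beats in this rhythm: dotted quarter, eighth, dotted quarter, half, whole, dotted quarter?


Let's work it out.
Beat values:
  dotted quarter = 1.5 beats
  eighth = 0.5 beats
  dotted quarter = 1.5 beats
  half = 2 beats
  whole = 4 beats
  dotted quarter = 1.5 beats
Sum = 1.5 + 0.5 + 1.5 + 2 + 4 + 1.5
= 11 beats


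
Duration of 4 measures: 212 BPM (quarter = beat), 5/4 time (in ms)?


Working:
Quarter-note beat duration = 60000 / 212 ms
Beats per measure (5/4) = 5
One measure = 5 × 60000 / 212 = 300000 / 212 ms
4 measures = 4 × 300000 / 212 = 1200000 / 212
= 5660.4 ms


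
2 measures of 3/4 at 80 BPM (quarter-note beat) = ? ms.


Working:
Quarter-note beat duration = 60000 / 80 ms
Beats per measure (3/4) = 3
One measure = 3 × 60000 / 80 = 180000 / 80 ms
2 measures = 2 × 180000 / 80 = 360000 / 80
= 4500.0 ms


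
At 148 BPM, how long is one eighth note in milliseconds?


One quarter-note beat = 60000 / BPM = 60000 / 148 ms
Eighth note = 1/2 × quarter note
Duration = 1/2 × 60000 / 148 = 30000 / 148
= 202.7 ms


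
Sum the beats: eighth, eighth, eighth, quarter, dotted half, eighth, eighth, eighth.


Let's work it out.
Beat values:
  eighth = 0.5 beats
  eighth = 0.5 beats
  eighth = 0.5 beats
  quarter = 1 beat
  dotted half = 3 beats
  eighth = 0.5 beats
  eighth = 0.5 beats
  eighth = 0.5 beats
Sum = 0.5 + 0.5 + 0.5 + 1 + 3 + 0.5 + 0.5 + 0.5
= 7 beats


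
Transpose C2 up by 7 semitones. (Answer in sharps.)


Let's work it out.
C2: chromatic position 0 in octave 2 → absolute = 2×12 + 0 = 24
Transpose up 7: 24 + 7 = 31
31 = 2×12 + 7 → G in octave 2
Result = G2


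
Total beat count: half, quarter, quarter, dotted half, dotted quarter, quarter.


Solution.
Beat values:
  half = 2 beats
  quarter = 1 beat
  quarter = 1 beat
  dotted half = 3 beats
  dotted quarter = 1.5 beats
  quarter = 1 beat
Sum = 2 + 1 + 1 + 3 + 1.5 + 1
= 9.5 beats
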